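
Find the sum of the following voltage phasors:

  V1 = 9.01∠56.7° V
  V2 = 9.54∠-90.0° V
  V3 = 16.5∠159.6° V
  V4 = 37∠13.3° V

Step 1 — Convert each phasor to rectangular form:
  V1 = 9.01·(cos(56.7°) + j·sin(56.7°)) = 4.947 + j7.531 V
  V2 = 9.54·(cos(-90.0°) + j·sin(-90.0°)) = 0 - j9.54 V
  V3 = 16.5·(cos(159.6°) + j·sin(159.6°)) = -15.47 + j5.751 V
  V4 = 37·(cos(13.3°) + j·sin(13.3°)) = 36.01 + j8.512 V
Step 2 — Sum components: V_total = 25.49 + j12.25 V.
Step 3 — Convert to polar: |V_total| = 28.28 V, ∠V_total = 25.7°.

V_total = 28.28∠25.7° V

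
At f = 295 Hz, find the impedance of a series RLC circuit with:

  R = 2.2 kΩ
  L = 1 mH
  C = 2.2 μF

Step 1 — Angular frequency: ω = 2π·f = 2π·295 = 1854 rad/s.
Step 2 — Component impedances:
  R: Z = R = 2200 Ω
  L: Z = jωL = j·1854·0.001 = 0 + j1.854 Ω
  C: Z = 1/(jωC) = -j/(ω·C) = 0 - j245.2 Ω
Step 3 — Series combination: Z_total = R + L + C = 2200 - j243.4 Ω = 2213∠-6.3° Ω.

Z = 2200 - j243.4 Ω = 2213∠-6.3° Ω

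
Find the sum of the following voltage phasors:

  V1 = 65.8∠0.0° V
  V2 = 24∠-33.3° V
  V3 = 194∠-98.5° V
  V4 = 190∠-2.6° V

Step 1 — Convert each phasor to rectangular form:
  V1 = 65.8·(cos(0.0°) + j·sin(0.0°)) = 65.8 V
  V2 = 24·(cos(-33.3°) + j·sin(-33.3°)) = 20.06 - j13.18 V
  V3 = 194·(cos(-98.5°) + j·sin(-98.5°)) = -28.68 - j191.9 V
  V4 = 190·(cos(-2.6°) + j·sin(-2.6°)) = 189.8 - j8.619 V
Step 2 — Sum components: V_total = 247 - j213.7 V.
Step 3 — Convert to polar: |V_total| = 326.6 V, ∠V_total = -40.9°.

V_total = 326.6∠-40.9° V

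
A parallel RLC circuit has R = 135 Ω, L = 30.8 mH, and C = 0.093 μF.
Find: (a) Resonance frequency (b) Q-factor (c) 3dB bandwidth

Step 1 — Resonance: ω₀ = 1/√(LC) = 1/√(0.0308·9.3e-08) = 1.868e+04 rad/s.
Step 2 — f₀ = ω₀/(2π) = 2974 Hz.
Step 3 — Parallel Q: Q = R/(ω₀L) = 135/(1.868e+04·0.0308) = 0.2346.
Step 4 — Bandwidth: Δω = ω₀/Q = 7.965e+04 rad/s; BW = Δω/(2π) = 1.268e+04 Hz.

(a) f₀ = 2974 Hz  (b) Q = 0.2346  (c) BW = 1.268e+04 Hz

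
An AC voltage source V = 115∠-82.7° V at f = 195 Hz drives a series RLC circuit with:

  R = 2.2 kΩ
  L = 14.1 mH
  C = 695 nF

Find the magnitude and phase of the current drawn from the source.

Step 1 — Angular frequency: ω = 2π·f = 2π·195 = 1225 rad/s.
Step 2 — Component impedances:
  R: Z = R = 2200 Ω
  L: Z = jωL = j·1225·0.0141 = 0 + j17.28 Ω
  C: Z = 1/(jωC) = -j/(ω·C) = 0 - j1174 Ω
Step 3 — Series combination: Z_total = R + L + C = 2200 - j1157 Ω = 2486∠-27.7° Ω.
Step 4 — Source phasor: V = 115∠-82.7° V = 14.61 - j114.1 V.
Step 5 — Ohm's law: I = V / Z_total = (14.61 - j114.1) / (2200 - j1157) = 0.02656 - j0.03788 A.
Step 6 — Convert to polar: |I| = 0.04626 A, ∠I = -55.0°.

I = 0.04626∠-55.0° A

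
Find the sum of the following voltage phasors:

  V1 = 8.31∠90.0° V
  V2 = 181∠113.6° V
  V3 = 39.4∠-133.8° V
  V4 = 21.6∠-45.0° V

Step 1 — Convert each phasor to rectangular form:
  V1 = 8.31·(cos(90.0°) + j·sin(90.0°)) = 0 + j8.31 V
  V2 = 181·(cos(113.6°) + j·sin(113.6°)) = -72.46 + j165.9 V
  V3 = 39.4·(cos(-133.8°) + j·sin(-133.8°)) = -27.27 - j28.44 V
  V4 = 21.6·(cos(-45.0°) + j·sin(-45.0°)) = 15.27 - j15.27 V
Step 2 — Sum components: V_total = -84.46 + j130.5 V.
Step 3 — Convert to polar: |V_total| = 155.4 V, ∠V_total = 122.9°.

V_total = 155.4∠122.9° V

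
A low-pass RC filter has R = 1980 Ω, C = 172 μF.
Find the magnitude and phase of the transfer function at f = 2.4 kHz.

Step 1 — Angular frequency: ω = 2π·2400 = 1.508e+04 rad/s.
Step 2 — Transfer function: H(jω) = 1/(1 + jωRC).
Step 3 — Denominator: 1 + jωRC = 1 + j·1.508e+04·1980·0.000172 = 1 + j5136.
Step 4 — H = 3.792e-08 - j0.0001947.
Step 5 — Magnitude: |H| = 0.0001947 (-74.2 dB); phase: φ = -90.0°.

|H| = 0.0001947 (-74.2 dB), φ = -90.0°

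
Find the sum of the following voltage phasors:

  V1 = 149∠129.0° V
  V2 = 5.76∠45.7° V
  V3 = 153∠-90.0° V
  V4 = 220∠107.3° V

Step 1 — Convert each phasor to rectangular form:
  V1 = 149·(cos(129.0°) + j·sin(129.0°)) = -93.77 + j115.8 V
  V2 = 5.76·(cos(45.7°) + j·sin(45.7°)) = 4.023 + j4.122 V
  V3 = 153·(cos(-90.0°) + j·sin(-90.0°)) = 0 - j153 V
  V4 = 220·(cos(107.3°) + j·sin(107.3°)) = -65.42 + j210 V
Step 2 — Sum components: V_total = -155.2 + j177 V.
Step 3 — Convert to polar: |V_total| = 235.4 V, ∠V_total = 131.2°.

V_total = 235.4∠131.2° V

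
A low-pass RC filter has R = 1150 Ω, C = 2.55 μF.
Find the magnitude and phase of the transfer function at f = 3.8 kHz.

Step 1 — Angular frequency: ω = 2π·3800 = 2.388e+04 rad/s.
Step 2 — Transfer function: H(jω) = 1/(1 + jωRC).
Step 3 — Denominator: 1 + jωRC = 1 + j·2.388e+04·1150·2.55e-06 = 1 + j70.02.
Step 4 — H = 0.0002039 - j0.01428.
Step 5 — Magnitude: |H| = 0.01428 (-36.9 dB); phase: φ = -89.2°.

|H| = 0.01428 (-36.9 dB), φ = -89.2°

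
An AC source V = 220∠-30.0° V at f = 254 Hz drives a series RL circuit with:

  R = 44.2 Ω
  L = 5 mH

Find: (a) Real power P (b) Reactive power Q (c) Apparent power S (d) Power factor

Step 1 — Angular frequency: ω = 2π·f = 2π·254 = 1596 rad/s.
Step 2 — Component impedances:
  R: Z = R = 44.2 Ω
  L: Z = jωL = j·1596·0.005 = 0 + j7.98 Ω
Step 3 — Series combination: Z_total = R + L = 44.2 + j7.98 Ω = 44.91∠10.2° Ω.
Step 4 — Source phasor: V = 220∠-30.0° V = 190.5 - j110 V.
Step 5 — Current: I = V / Z = 3.739 - j3.164 A = 4.898∠-40.2° A.
Step 6 — Complex power: S = V·I* = 1060 + j191.4 VA.
Step 7 — Real power: P = Re(S) = 1060 W.
Step 8 — Reactive power: Q = Im(S) = 191.4 VAR.
Step 9 — Apparent power: |S| = 1078 VA.
Step 10 — Power factor: PF = P/|S| = 0.9841 (lagging).

(a) P = 1060 W  (b) Q = 191.4 VAR  (c) S = 1078 VA  (d) PF = 0.9841 (lagging)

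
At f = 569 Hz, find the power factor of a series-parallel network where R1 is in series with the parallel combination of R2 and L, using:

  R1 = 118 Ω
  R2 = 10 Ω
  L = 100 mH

Step 1 — Angular frequency: ω = 2π·f = 2π·569 = 3575 rad/s.
Step 2 — Component impedances:
  R1: Z = R = 118 Ω
  R2: Z = R = 10 Ω
  L: Z = jωL = j·3575·0.1 = 0 + j357.5 Ω
Step 3 — Parallel branch: R2 || L = 1/(1/R2 + 1/L) = 9.992 + j0.2795 Ω.
Step 4 — Series with R1: Z_total = R1 + (R2 || L) = 128 + j0.2795 Ω = 128∠0.1° Ω.
Step 5 — Power factor: PF = cos(φ) = Re(Z)/|Z| = 128/128 = 1.
Step 6 — Type: Im(Z) = 0.2795 ⇒ lagging (phase φ = 0.1°).

PF = 1 (lagging, φ = 0.1°)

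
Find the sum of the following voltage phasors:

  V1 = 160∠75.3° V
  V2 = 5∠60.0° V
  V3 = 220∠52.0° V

Step 1 — Convert each phasor to rectangular form:
  V1 = 160·(cos(75.3°) + j·sin(75.3°)) = 40.6 + j154.8 V
  V2 = 5·(cos(60.0°) + j·sin(60.0°)) = 2.5 + j4.33 V
  V3 = 220·(cos(52.0°) + j·sin(52.0°)) = 135.4 + j173.4 V
Step 2 — Sum components: V_total = 178.5 + j332.5 V.
Step 3 — Convert to polar: |V_total| = 377.4 V, ∠V_total = 61.8°.

V_total = 377.4∠61.8° V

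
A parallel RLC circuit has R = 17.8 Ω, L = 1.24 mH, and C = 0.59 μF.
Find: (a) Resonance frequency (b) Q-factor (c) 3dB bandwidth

Step 1 — Resonance: ω₀ = 1/√(LC) = 1/√(0.00124·5.9e-07) = 3.697e+04 rad/s.
Step 2 — f₀ = ω₀/(2π) = 5884 Hz.
Step 3 — Parallel Q: Q = R/(ω₀L) = 17.8/(3.697e+04·0.00124) = 0.3883.
Step 4 — Bandwidth: Δω = ω₀/Q = 9.522e+04 rad/s; BW = Δω/(2π) = 1.515e+04 Hz.

(a) f₀ = 5884 Hz  (b) Q = 0.3883  (c) BW = 1.515e+04 Hz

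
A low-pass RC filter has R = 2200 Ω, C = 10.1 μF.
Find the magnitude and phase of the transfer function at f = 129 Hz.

Step 1 — Angular frequency: ω = 2π·129 = 810.5 rad/s.
Step 2 — Transfer function: H(jω) = 1/(1 + jωRC).
Step 3 — Denominator: 1 + jωRC = 1 + j·810.5·2200·1.01e-05 = 1 + j18.01.
Step 4 — H = 0.003074 - j0.05535.
Step 5 — Magnitude: |H| = 0.05544 (-25.1 dB); phase: φ = -86.8°.

|H| = 0.05544 (-25.1 dB), φ = -86.8°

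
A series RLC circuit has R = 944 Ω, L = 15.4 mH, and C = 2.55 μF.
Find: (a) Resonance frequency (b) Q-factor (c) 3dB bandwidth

Step 1 — Resonance condition Im(Z)=0 gives ω₀ = 1/√(LC).
Step 2 — ω₀ = 1/√(0.0154·2.55e-06) = 5046 rad/s.
Step 3 — f₀ = ω₀/(2π) = 803.1 Hz.
Step 4 — Series Q: Q = ω₀L/R = 5046·0.0154/944 = 0.08232.
Step 5 — 3dB bandwidth: Δω = ω₀/Q = 6.13e+04 rad/s; BW = Δω/(2π) = 9756 Hz.

(a) f₀ = 803.1 Hz  (b) Q = 0.08232  (c) BW = 9756 Hz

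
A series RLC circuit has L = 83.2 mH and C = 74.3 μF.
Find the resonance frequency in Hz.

Step 1 — Resonance condition Im(Z)=0 gives ω₀ = 1/√(LC).
Step 2 — ω₀ = 1/√(0.0832·7.43e-05) = 402.2 rad/s.
Step 3 — f₀ = ω₀/(2π) = 64.01 Hz.

f₀ = 64.01 Hz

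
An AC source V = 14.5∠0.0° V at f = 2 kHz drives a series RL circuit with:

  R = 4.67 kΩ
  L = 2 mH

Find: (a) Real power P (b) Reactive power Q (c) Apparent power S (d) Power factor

Step 1 — Angular frequency: ω = 2π·f = 2π·2000 = 1.257e+04 rad/s.
Step 2 — Component impedances:
  R: Z = R = 4670 Ω
  L: Z = jωL = j·1.257e+04·0.002 = 0 + j25.13 Ω
Step 3 — Series combination: Z_total = R + L = 4670 + j25.13 Ω = 4670∠0.3° Ω.
Step 4 — Source phasor: V = 14.5∠0.0° V = 14.5 V.
Step 5 — Current: I = V / Z = 0.003105 - j1.671e-05 A = 0.003105∠-0.3° A.
Step 6 — Complex power: S = V·I* = 0.04502 + j0.0002423 VA.
Step 7 — Real power: P = Re(S) = 0.04502 W.
Step 8 — Reactive power: Q = Im(S) = 0.0002423 VAR.
Step 9 — Apparent power: |S| = 0.04502 VA.
Step 10 — Power factor: PF = P/|S| = 1 (lagging).

(a) P = 0.04502 W  (b) Q = 0.0002423 VAR  (c) S = 0.04502 VA  (d) PF = 1 (lagging)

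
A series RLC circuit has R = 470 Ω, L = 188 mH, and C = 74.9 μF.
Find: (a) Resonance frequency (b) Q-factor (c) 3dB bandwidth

Step 1 — Resonance: ω₀ = 1/√(LC) = 1/√(0.188·7.49e-05) = 266.5 rad/s.
Step 2 — f₀ = ω₀/(2π) = 42.41 Hz.
Step 3 — Series Q: Q = ω₀L/R = 266.5·0.188/470 = 0.1066.
Step 4 — Bandwidth: Δω = ω₀/Q = 2500 rad/s; BW = Δω/(2π) = 397.9 Hz.

(a) f₀ = 42.41 Hz  (b) Q = 0.1066  (c) BW = 397.9 Hz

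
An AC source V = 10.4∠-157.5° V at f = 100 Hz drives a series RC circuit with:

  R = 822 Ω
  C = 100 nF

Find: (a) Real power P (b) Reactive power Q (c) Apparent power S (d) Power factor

Step 1 — Angular frequency: ω = 2π·f = 2π·100 = 628.3 rad/s.
Step 2 — Component impedances:
  R: Z = R = 822 Ω
  C: Z = 1/(jωC) = -j/(ω·C) = 0 - j1.592e+04 Ω
Step 3 — Series combination: Z_total = R + C = 822 - j1.592e+04 Ω = 1.594e+04∠-87.0° Ω.
Step 4 — Source phasor: V = 10.4∠-157.5° V = -9.608 - j3.98 V.
Step 5 — Current: I = V / Z = 0.0002183 - j0.000615 A = 0.0006526∠-70.5° A.
Step 6 — Complex power: S = V·I* = 0.0003501 - j0.006778 VA.
Step 7 — Real power: P = Re(S) = 0.0003501 W.
Step 8 — Reactive power: Q = Im(S) = -0.006778 VAR.
Step 9 — Apparent power: |S| = 0.006787 VA.
Step 10 — Power factor: PF = P/|S| = 0.05158 (leading).

(a) P = 0.0003501 W  (b) Q = -0.006778 VAR  (c) S = 0.006787 VA  (d) PF = 0.05158 (leading)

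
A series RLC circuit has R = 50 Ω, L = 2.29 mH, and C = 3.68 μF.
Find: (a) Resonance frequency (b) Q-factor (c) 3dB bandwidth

Step 1 — Resonance condition Im(Z)=0 gives ω₀ = 1/√(LC).
Step 2 — ω₀ = 1/√(0.00229·3.68e-06) = 1.089e+04 rad/s.
Step 3 — f₀ = ω₀/(2π) = 1734 Hz.
Step 4 — Series Q: Q = ω₀L/R = 1.089e+04·0.00229/50 = 0.4989.
Step 5 — 3dB bandwidth: Δω = ω₀/Q = 2.183e+04 rad/s; BW = Δω/(2π) = 3475 Hz.

(a) f₀ = 1734 Hz  (b) Q = 0.4989  (c) BW = 3475 Hz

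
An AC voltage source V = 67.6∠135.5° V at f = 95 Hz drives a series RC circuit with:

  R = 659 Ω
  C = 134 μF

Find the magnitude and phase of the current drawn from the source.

Step 1 — Angular frequency: ω = 2π·f = 2π·95 = 596.9 rad/s.
Step 2 — Component impedances:
  R: Z = R = 659 Ω
  C: Z = 1/(jωC) = -j/(ω·C) = 0 - j12.5 Ω
Step 3 — Series combination: Z_total = R + C = 659 - j12.5 Ω = 659.1∠-1.1° Ω.
Step 4 — Source phasor: V = 67.6∠135.5° V = -48.22 + j47.38 V.
Step 5 — Ohm's law: I = V / Z_total = (-48.22 + j47.38) / (659 - j12.5) = -0.0745 + j0.07049 A.
Step 6 — Convert to polar: |I| = 0.1026 A, ∠I = 136.6°.

I = 0.1026∠136.6° A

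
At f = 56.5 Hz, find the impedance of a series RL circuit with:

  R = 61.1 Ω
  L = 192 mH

Step 1 — Angular frequency: ω = 2π·f = 2π·56.5 = 355 rad/s.
Step 2 — Component impedances:
  R: Z = R = 61.1 Ω
  L: Z = jωL = j·355·0.192 = 0 + j68.16 Ω
Step 3 — Series combination: Z_total = R + L = 61.1 + j68.16 Ω = 91.54∠48.1° Ω.

Z = 61.1 + j68.16 Ω = 91.54∠48.1° Ω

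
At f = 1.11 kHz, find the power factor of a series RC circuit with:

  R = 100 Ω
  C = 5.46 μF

Step 1 — Angular frequency: ω = 2π·f = 2π·1110 = 6974 rad/s.
Step 2 — Component impedances:
  R: Z = R = 100 Ω
  C: Z = 1/(jωC) = -j/(ω·C) = 0 - j26.26 Ω
Step 3 — Series combination: Z_total = R + C = 100 - j26.26 Ω = 103.4∠-14.7° Ω.
Step 4 — Power factor: PF = cos(φ) = Re(Z)/|Z| = 100/103.39 = 0.9672.
Step 5 — Type: Im(Z) = -26.26 ⇒ leading (phase φ = -14.7°).

PF = 0.9672 (leading, φ = -14.7°)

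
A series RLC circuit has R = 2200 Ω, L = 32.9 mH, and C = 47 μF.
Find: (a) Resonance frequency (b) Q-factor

Step 1 — Resonance condition Im(Z)=0 gives ω₀ = 1/√(LC).
Step 2 — ω₀ = 1/√(0.0329·4.7e-05) = 804.2 rad/s.
Step 3 — f₀ = ω₀/(2π) = 128 Hz.
Step 4 — Series Q: Q = ω₀L/R = 804.2·0.0329/2200 = 0.01203.

(a) f₀ = 128 Hz  (b) Q = 0.01203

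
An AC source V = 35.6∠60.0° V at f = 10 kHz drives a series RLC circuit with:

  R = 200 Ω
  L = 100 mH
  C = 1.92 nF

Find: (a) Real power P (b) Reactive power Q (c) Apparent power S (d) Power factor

Step 1 — Angular frequency: ω = 2π·f = 2π·1e+04 = 6.283e+04 rad/s.
Step 2 — Component impedances:
  R: Z = R = 200 Ω
  L: Z = jωL = j·6.283e+04·0.1 = 0 + j6283 Ω
  C: Z = 1/(jωC) = -j/(ω·C) = 0 - j8289 Ω
Step 3 — Series combination: Z_total = R + L + C = 200 - j2006 Ω = 2016∠-84.3° Ω.
Step 4 — Source phasor: V = 35.6∠60.0° V = 17.8 + j30.83 V.
Step 5 — Current: I = V / Z = -0.01434 + j0.0103 A = 0.01766∠144.3° A.
Step 6 — Complex power: S = V·I* = 0.06236 - j0.6255 VA.
Step 7 — Real power: P = Re(S) = 0.06236 W.
Step 8 — Reactive power: Q = Im(S) = -0.6255 VAR.
Step 9 — Apparent power: |S| = 0.6286 VA.
Step 10 — Power factor: PF = P/|S| = 0.0992 (leading).

(a) P = 0.06236 W  (b) Q = -0.6255 VAR  (c) S = 0.6286 VA  (d) PF = 0.0992 (leading)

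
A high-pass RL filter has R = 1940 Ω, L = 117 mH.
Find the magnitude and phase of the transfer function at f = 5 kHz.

Step 1 — Angular frequency: ω = 2π·5000 = 3.142e+04 rad/s.
Step 2 — Transfer function: H(jω) = jωL/(R + jωL).
Step 3 — Numerator jωL = j·3676; denominator R + jωL = 1940 + j3676.
Step 4 — H = 0.7821 + j0.4128.
Step 5 — Magnitude: |H| = 0.8844 (-1.1 dB); phase: φ = 27.8°.

|H| = 0.8844 (-1.1 dB), φ = 27.8°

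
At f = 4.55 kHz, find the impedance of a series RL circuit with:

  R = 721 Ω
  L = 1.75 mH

Step 1 — Angular frequency: ω = 2π·f = 2π·4550 = 2.859e+04 rad/s.
Step 2 — Component impedances:
  R: Z = R = 721 Ω
  L: Z = jωL = j·2.859e+04·0.00175 = 0 + j50.03 Ω
Step 3 — Series combination: Z_total = R + L = 721 + j50.03 Ω = 722.7∠4.0° Ω.

Z = 721 + j50.03 Ω = 722.7∠4.0° Ω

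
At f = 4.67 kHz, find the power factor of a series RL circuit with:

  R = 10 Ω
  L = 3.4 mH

Step 1 — Angular frequency: ω = 2π·f = 2π·4670 = 2.934e+04 rad/s.
Step 2 — Component impedances:
  R: Z = R = 10 Ω
  L: Z = jωL = j·2.934e+04·0.0034 = 0 + j99.76 Ω
Step 3 — Series combination: Z_total = R + L = 10 + j99.76 Ω = 100.3∠84.3° Ω.
Step 4 — Power factor: PF = cos(φ) = Re(Z)/|Z| = 10/100.26 = 0.09974.
Step 5 — Type: Im(Z) = 99.76 ⇒ lagging (phase φ = 84.3°).

PF = 0.09974 (lagging, φ = 84.3°)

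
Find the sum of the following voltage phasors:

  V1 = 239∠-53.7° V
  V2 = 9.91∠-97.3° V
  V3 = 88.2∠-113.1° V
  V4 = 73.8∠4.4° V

Step 1 — Convert each phasor to rectangular form:
  V1 = 239·(cos(-53.7°) + j·sin(-53.7°)) = 141.5 - j192.6 V
  V2 = 9.91·(cos(-97.3°) + j·sin(-97.3°)) = -1.259 - j9.83 V
  V3 = 88.2·(cos(-113.1°) + j·sin(-113.1°)) = -34.6 - j81.13 V
  V4 = 73.8·(cos(4.4°) + j·sin(4.4°)) = 73.58 + j5.662 V
Step 2 — Sum components: V_total = 179.2 - j277.9 V.
Step 3 — Convert to polar: |V_total| = 330.7 V, ∠V_total = -57.2°.

V_total = 330.7∠-57.2° V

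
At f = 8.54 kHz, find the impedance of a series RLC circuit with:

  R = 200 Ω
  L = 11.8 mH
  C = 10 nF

Step 1 — Angular frequency: ω = 2π·f = 2π·8540 = 5.366e+04 rad/s.
Step 2 — Component impedances:
  R: Z = R = 200 Ω
  L: Z = jωL = j·5.366e+04·0.0118 = 0 + j633.2 Ω
  C: Z = 1/(jωC) = -j/(ω·C) = 0 - j1864 Ω
Step 3 — Series combination: Z_total = R + L + C = 200 - j1230 Ω = 1247∠-80.8° Ω.

Z = 200 - j1230 Ω = 1247∠-80.8° Ω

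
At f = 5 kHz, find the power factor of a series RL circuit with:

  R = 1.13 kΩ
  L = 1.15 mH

Step 1 — Angular frequency: ω = 2π·f = 2π·5000 = 3.142e+04 rad/s.
Step 2 — Component impedances:
  R: Z = R = 1130 Ω
  L: Z = jωL = j·3.142e+04·0.00115 = 0 + j36.13 Ω
Step 3 — Series combination: Z_total = R + L = 1130 + j36.13 Ω = 1131∠1.8° Ω.
Step 4 — Power factor: PF = cos(φ) = Re(Z)/|Z| = 1130/1130.6 = 0.9995.
Step 5 — Type: Im(Z) = 36.13 ⇒ lagging (phase φ = 1.8°).

PF = 0.9995 (lagging, φ = 1.8°)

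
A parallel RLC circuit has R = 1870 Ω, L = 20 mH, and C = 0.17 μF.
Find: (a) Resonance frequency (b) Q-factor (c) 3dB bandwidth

Step 1 — Resonance: ω₀ = 1/√(LC) = 1/√(0.02·1.7e-07) = 1.715e+04 rad/s.
Step 2 — f₀ = ω₀/(2π) = 2729 Hz.
Step 3 — Parallel Q: Q = R/(ω₀L) = 1870/(1.715e+04·0.02) = 5.452.
Step 4 — Bandwidth: Δω = ω₀/Q = 3146 rad/s; BW = Δω/(2π) = 500.6 Hz.

(a) f₀ = 2729 Hz  (b) Q = 5.452  (c) BW = 500.6 Hz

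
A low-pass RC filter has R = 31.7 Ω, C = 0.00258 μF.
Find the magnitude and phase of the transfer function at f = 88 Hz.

Step 1 — Angular frequency: ω = 2π·88 = 552.9 rad/s.
Step 2 — Transfer function: H(jω) = 1/(1 + jωRC).
Step 3 — Denominator: 1 + jωRC = 1 + j·552.9·31.7·2.58e-09 = 1 + j4.522e-05.
Step 4 — H = 1 - j4.522e-05.
Step 5 — Magnitude: |H| = 1 (-0.0 dB); phase: φ = -0.0°.

|H| = 1 (-0.0 dB), φ = -0.0°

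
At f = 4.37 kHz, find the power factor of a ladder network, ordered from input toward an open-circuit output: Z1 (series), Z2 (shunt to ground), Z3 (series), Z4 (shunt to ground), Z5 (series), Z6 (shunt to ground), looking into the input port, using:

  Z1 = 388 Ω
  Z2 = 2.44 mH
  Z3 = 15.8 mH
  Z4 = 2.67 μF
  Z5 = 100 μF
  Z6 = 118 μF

Step 1 — Angular frequency: ω = 2π·f = 2π·4370 = 2.746e+04 rad/s.
Step 2 — Component impedances:
  Z1: Z = R = 388 Ω
  Z2: Z = jωL = j·2.746e+04·0.00244 = 0 + j67 Ω
  Z3: Z = jωL = j·2.746e+04·0.0158 = 0 + j433.8 Ω
  Z4: Z = 1/(jωC) = -j/(ω·C) = 0 - j13.64 Ω
  Z5: Z = 1/(jωC) = -j/(ω·C) = 0 - j0.3642 Ω
  Z6: Z = 1/(jωC) = -j/(ω·C) = 0 - j0.3086 Ω
Step 3 — Ladder network (open output): work backward from the far end, alternating series and parallel combinations. Z_in = 388 + j58.02 Ω = 392.3∠8.5° Ω.
Step 4 — Power factor: PF = cos(φ) = Re(Z)/|Z| = 388/392.3 = 0.989.
Step 5 — Type: Im(Z) = 58.02 ⇒ lagging (phase φ = 8.5°).

PF = 0.989 (lagging, φ = 8.5°)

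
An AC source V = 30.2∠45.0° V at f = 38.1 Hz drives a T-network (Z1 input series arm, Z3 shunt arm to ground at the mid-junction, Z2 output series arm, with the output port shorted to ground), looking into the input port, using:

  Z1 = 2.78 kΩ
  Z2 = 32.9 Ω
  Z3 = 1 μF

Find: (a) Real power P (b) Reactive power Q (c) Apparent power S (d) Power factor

Step 1 — Angular frequency: ω = 2π·f = 2π·38.1 = 239.4 rad/s.
Step 2 — Component impedances:
  Z1: Z = R = 2780 Ω
  Z2: Z = R = 32.9 Ω
  Z3: Z = 1/(jωC) = -j/(ω·C) = 0 - j4177 Ω
Step 3 — With the output port shorted to ground, the output series arm Z2 runs from the junction to ground; the shunt arm Z3 also runs from the junction to ground. They appear in parallel: Z3 || Z2 = 32.9 - j0.2591 Ω.
Step 4 — Series with input arm Z1: Z_in = Z1 + (Z3 || Z2) = 2813 - j0.2591 Ω = 2813∠-0.0° Ω.
Step 5 — Source phasor: V = 30.2∠45.0° V = 21.35 + j21.35 V.
Step 6 — Current: I = V / Z = 0.007591 + j0.007592 A = 0.01074∠45.0° A.
Step 7 — Complex power: S = V·I* = 0.3242 - j2.987e-05 VA.
Step 8 — Real power: P = Re(S) = 0.3242 W.
Step 9 — Reactive power: Q = Im(S) = -2.987e-05 VAR.
Step 10 — Apparent power: |S| = 0.3242 VA.
Step 11 — Power factor: PF = P/|S| = 1 (leading).

(a) P = 0.3242 W  (b) Q = -2.987e-05 VAR  (c) S = 0.3242 VA  (d) PF = 1 (leading)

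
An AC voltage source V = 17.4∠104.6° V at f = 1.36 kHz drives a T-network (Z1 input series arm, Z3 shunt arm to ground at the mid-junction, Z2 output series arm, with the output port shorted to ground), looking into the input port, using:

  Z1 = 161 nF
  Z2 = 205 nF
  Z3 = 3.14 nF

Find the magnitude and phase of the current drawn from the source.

Step 1 — Angular frequency: ω = 2π·f = 2π·1360 = 8545 rad/s.
Step 2 — Component impedances:
  Z1: Z = 1/(jωC) = -j/(ω·C) = 0 - j726.9 Ω
  Z2: Z = 1/(jωC) = -j/(ω·C) = 0 - j570.9 Ω
  Z3: Z = 1/(jωC) = -j/(ω·C) = 0 - j3.727e+04 Ω
Step 3 — With the output port shorted to ground, the output series arm Z2 runs from the junction to ground; the shunt arm Z3 also runs from the junction to ground. They appear in parallel: Z3 || Z2 = 0 - j562.2 Ω.
Step 4 — Series with input arm Z1: Z_in = Z1 + (Z3 || Z2) = 0 - j1289 Ω = 1289∠-90.0° Ω.
Step 5 — Source phasor: V = 17.4∠104.6° V = -4.386 + j16.84 V.
Step 6 — Ohm's law: I = V / Z_total = (-4.386 + j16.84) / (0 - j1289) = -0.01306 - j0.003402 A.
Step 7 — Convert to polar: |I| = 0.0135 A, ∠I = -165.4°.

I = 0.0135∠-165.4° A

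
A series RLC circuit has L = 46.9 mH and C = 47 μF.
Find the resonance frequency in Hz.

Step 1 — Resonance condition Im(Z)=0 gives ω₀ = 1/√(LC).
Step 2 — ω₀ = 1/√(0.0469·4.7e-05) = 673.5 rad/s.
Step 3 — f₀ = ω₀/(2π) = 107.2 Hz.

f₀ = 107.2 Hz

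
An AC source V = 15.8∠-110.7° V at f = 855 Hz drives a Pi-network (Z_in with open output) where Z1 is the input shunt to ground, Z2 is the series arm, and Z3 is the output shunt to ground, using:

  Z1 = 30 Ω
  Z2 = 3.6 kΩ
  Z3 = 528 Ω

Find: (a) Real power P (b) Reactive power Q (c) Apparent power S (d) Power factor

Step 1 — Angular frequency: ω = 2π·f = 2π·855 = 5372 rad/s.
Step 2 — Component impedances:
  Z1: Z = R = 30 Ω
  Z2: Z = R = 3600 Ω
  Z3: Z = R = 528 Ω
Step 3 — With open output, the series arm Z2 and the output shunt Z3 appear in series to ground: Z2 + Z3 = 4128 Ω.
Step 4 — Parallel with input shunt Z1: Z_in = Z1 || (Z2 + Z3) = 29.78 Ω = 29.78∠0.0° Ω.
Step 5 — Source phasor: V = 15.8∠-110.7° V = -5.585 - j14.78 V.
Step 6 — Current: I = V / Z = -0.1875 - j0.4962 A = 0.5305∠-110.7° A.
Step 7 — Complex power: S = V·I* = 8.382 VA.
Step 8 — Real power: P = Re(S) = 8.382 W.
Step 9 — Reactive power: Q = Im(S) = 0 VAR.
Step 10 — Apparent power: |S| = 8.382 VA.
Step 11 — Power factor: PF = P/|S| = 1 (unity).

(a) P = 8.382 W  (b) Q = 0 VAR  (c) S = 8.382 VA  (d) PF = 1 (unity)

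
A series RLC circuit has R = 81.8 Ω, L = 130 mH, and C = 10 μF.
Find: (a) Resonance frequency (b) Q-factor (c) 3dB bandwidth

Step 1 — Resonance: ω₀ = 1/√(LC) = 1/√(0.13·1e-05) = 877.1 rad/s.
Step 2 — f₀ = ω₀/(2π) = 139.6 Hz.
Step 3 — Series Q: Q = ω₀L/R = 877.1·0.13/81.8 = 1.394.
Step 4 — Bandwidth: Δω = ω₀/Q = 629.2 rad/s; BW = Δω/(2π) = 100.1 Hz.

(a) f₀ = 139.6 Hz  (b) Q = 1.394  (c) BW = 100.1 Hz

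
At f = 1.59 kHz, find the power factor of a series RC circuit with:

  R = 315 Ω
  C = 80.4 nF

Step 1 — Angular frequency: ω = 2π·f = 2π·1590 = 9990 rad/s.
Step 2 — Component impedances:
  R: Z = R = 315 Ω
  C: Z = 1/(jωC) = -j/(ω·C) = 0 - j1245 Ω
Step 3 — Series combination: Z_total = R + C = 315 - j1245 Ω = 1284∠-75.8° Ω.
Step 4 — Power factor: PF = cos(φ) = Re(Z)/|Z| = 315/1284 = 0.2453.
Step 5 — Type: Im(Z) = -1245 ⇒ leading (phase φ = -75.8°).

PF = 0.2453 (leading, φ = -75.8°)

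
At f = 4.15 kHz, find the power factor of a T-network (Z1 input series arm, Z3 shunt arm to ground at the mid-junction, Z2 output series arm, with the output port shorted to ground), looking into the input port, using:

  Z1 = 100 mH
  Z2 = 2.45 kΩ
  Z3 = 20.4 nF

Step 1 — Angular frequency: ω = 2π·f = 2π·4150 = 2.608e+04 rad/s.
Step 2 — Component impedances:
  Z1: Z = jωL = j·2.608e+04·0.1 = 0 + j2608 Ω
  Z2: Z = R = 2450 Ω
  Z3: Z = 1/(jωC) = -j/(ω·C) = 0 - j1880 Ω
Step 3 — With the output port shorted to ground, the output series arm Z2 runs from the junction to ground; the shunt arm Z3 also runs from the junction to ground. They appear in parallel: Z3 || Z2 = 907.9 - j1183 Ω.
Step 4 — Series with input arm Z1: Z_in = Z1 + (Z3 || Z2) = 907.9 + j1424 Ω = 1689∠57.5° Ω.
Step 5 — Power factor: PF = cos(φ) = Re(Z)/|Z| = 907.9/1689 = 0.5375.
Step 6 — Type: Im(Z) = 1424 ⇒ lagging (phase φ = 57.5°).

PF = 0.5375 (lagging, φ = 57.5°)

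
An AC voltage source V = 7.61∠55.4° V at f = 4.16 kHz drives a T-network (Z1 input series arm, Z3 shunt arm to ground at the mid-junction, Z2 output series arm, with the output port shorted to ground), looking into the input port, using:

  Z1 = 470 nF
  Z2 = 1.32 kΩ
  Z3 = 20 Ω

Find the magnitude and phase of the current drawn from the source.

Step 1 — Angular frequency: ω = 2π·f = 2π·4160 = 2.614e+04 rad/s.
Step 2 — Component impedances:
  Z1: Z = 1/(jωC) = -j/(ω·C) = 0 - j81.4 Ω
  Z2: Z = R = 1320 Ω
  Z3: Z = R = 20 Ω
Step 3 — With the output port shorted to ground, the output series arm Z2 runs from the junction to ground; the shunt arm Z3 also runs from the junction to ground. They appear in parallel: Z3 || Z2 = 19.7 Ω.
Step 4 — Series with input arm Z1: Z_in = Z1 + (Z3 || Z2) = 19.7 - j81.4 Ω = 83.75∠-76.4° Ω.
Step 5 — Source phasor: V = 7.61∠55.4° V = 4.321 + j6.264 V.
Step 6 — Ohm's law: I = V / Z_total = (4.321 + j6.264) / (19.7 - j81.4) = -0.06056 + j0.06774 A.
Step 7 — Convert to polar: |I| = 0.09086 A, ∠I = 131.8°.

I = 0.09086∠131.8° A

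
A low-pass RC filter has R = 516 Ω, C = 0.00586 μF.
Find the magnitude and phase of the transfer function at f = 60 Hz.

Step 1 — Angular frequency: ω = 2π·60 = 377 rad/s.
Step 2 — Transfer function: H(jω) = 1/(1 + jωRC).
Step 3 — Denominator: 1 + jωRC = 1 + j·377·516·5.86e-09 = 1 + j0.00114.
Step 4 — H = 1 - j0.00114.
Step 5 — Magnitude: |H| = 1 (-0.0 dB); phase: φ = -0.1°.

|H| = 1 (-0.0 dB), φ = -0.1°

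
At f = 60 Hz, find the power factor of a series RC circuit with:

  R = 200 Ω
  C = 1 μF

Step 1 — Angular frequency: ω = 2π·f = 2π·60 = 377 rad/s.
Step 2 — Component impedances:
  R: Z = R = 200 Ω
  C: Z = 1/(jωC) = -j/(ω·C) = 0 - j2653 Ω
Step 3 — Series combination: Z_total = R + C = 200 - j2653 Ω = 2660∠-85.7° Ω.
Step 4 — Power factor: PF = cos(φ) = Re(Z)/|Z| = 200/2660.11 = 0.07518.
Step 5 — Type: Im(Z) = -2653 ⇒ leading (phase φ = -85.7°).

PF = 0.07518 (leading, φ = -85.7°)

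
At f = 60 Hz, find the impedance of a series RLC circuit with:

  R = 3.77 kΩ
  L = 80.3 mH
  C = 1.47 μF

Step 1 — Angular frequency: ω = 2π·f = 2π·60 = 377 rad/s.
Step 2 — Component impedances:
  R: Z = R = 3770 Ω
  L: Z = jωL = j·377·0.0803 = 0 + j30.27 Ω
  C: Z = 1/(jωC) = -j/(ω·C) = 0 - j1804 Ω
Step 3 — Series combination: Z_total = R + L + C = 3770 - j1774 Ω = 4167∠-25.2° Ω.

Z = 3770 - j1774 Ω = 4167∠-25.2° Ω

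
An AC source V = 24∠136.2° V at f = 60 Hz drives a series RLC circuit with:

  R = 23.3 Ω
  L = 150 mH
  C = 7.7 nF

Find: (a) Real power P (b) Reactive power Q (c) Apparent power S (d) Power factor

Step 1 — Angular frequency: ω = 2π·f = 2π·60 = 377 rad/s.
Step 2 — Component impedances:
  R: Z = R = 23.3 Ω
  L: Z = jωL = j·377·0.15 = 0 + j56.55 Ω
  C: Z = 1/(jωC) = -j/(ω·C) = 0 - j3.445e+05 Ω
Step 3 — Series combination: Z_total = R + L + C = 23.3 - j3.444e+05 Ω = 3.444e+05∠-90.0° Ω.
Step 4 — Source phasor: V = 24∠136.2° V = -17.32 + j16.61 V.
Step 5 — Current: I = V / Z = -4.823e-05 - j5.029e-05 A = 6.968e-05∠-133.8° A.
Step 6 — Complex power: S = V·I* = 1.131e-07 - j0.001672 VA.
Step 7 — Real power: P = Re(S) = 1.131e-07 W.
Step 8 — Reactive power: Q = Im(S) = -0.001672 VAR.
Step 9 — Apparent power: |S| = 0.001672 VA.
Step 10 — Power factor: PF = P/|S| = 6.765e-05 (leading).

(a) P = 1.131e-07 W  (b) Q = -0.001672 VAR  (c) S = 0.001672 VA  (d) PF = 6.765e-05 (leading)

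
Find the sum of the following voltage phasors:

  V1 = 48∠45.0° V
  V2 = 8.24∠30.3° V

Step 1 — Convert each phasor to rectangular form:
  V1 = 48·(cos(45.0°) + j·sin(45.0°)) = 33.94 + j33.94 V
  V2 = 8.24·(cos(30.3°) + j·sin(30.3°)) = 7.114 + j4.157 V
Step 2 — Sum components: V_total = 41.06 + j38.1 V.
Step 3 — Convert to polar: |V_total| = 56.01 V, ∠V_total = 42.9°.

V_total = 56.01∠42.9° V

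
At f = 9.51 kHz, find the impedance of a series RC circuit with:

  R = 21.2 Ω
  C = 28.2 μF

Step 1 — Angular frequency: ω = 2π·f = 2π·9510 = 5.975e+04 rad/s.
Step 2 — Component impedances:
  R: Z = R = 21.2 Ω
  C: Z = 1/(jωC) = -j/(ω·C) = 0 - j0.5935 Ω
Step 3 — Series combination: Z_total = R + C = 21.2 - j0.5935 Ω = 21.21∠-1.6° Ω.

Z = 21.2 - j0.5935 Ω = 21.21∠-1.6° Ω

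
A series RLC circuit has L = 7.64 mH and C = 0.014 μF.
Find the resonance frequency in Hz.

Step 1 — Resonance condition Im(Z)=0 gives ω₀ = 1/√(LC).
Step 2 — ω₀ = 1/√(0.00764·1.4e-08) = 9.669e+04 rad/s.
Step 3 — f₀ = ω₀/(2π) = 1.539e+04 Hz.

f₀ = 1.539e+04 Hz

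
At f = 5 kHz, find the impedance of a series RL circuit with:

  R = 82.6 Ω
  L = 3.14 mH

Step 1 — Angular frequency: ω = 2π·f = 2π·5000 = 3.142e+04 rad/s.
Step 2 — Component impedances:
  R: Z = R = 82.6 Ω
  L: Z = jωL = j·3.142e+04·0.00314 = 0 + j98.65 Ω
Step 3 — Series combination: Z_total = R + L = 82.6 + j98.65 Ω = 128.7∠50.1° Ω.

Z = 82.6 + j98.65 Ω = 128.7∠50.1° Ω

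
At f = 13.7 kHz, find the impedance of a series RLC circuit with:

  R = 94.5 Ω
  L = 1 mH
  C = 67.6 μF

Step 1 — Angular frequency: ω = 2π·f = 2π·1.37e+04 = 8.608e+04 rad/s.
Step 2 — Component impedances:
  R: Z = R = 94.5 Ω
  L: Z = jωL = j·8.608e+04·0.001 = 0 + j86.08 Ω
  C: Z = 1/(jωC) = -j/(ω·C) = 0 - j0.1719 Ω
Step 3 — Series combination: Z_total = R + L + C = 94.5 + j85.91 Ω = 127.7∠42.3° Ω.

Z = 94.5 + j85.91 Ω = 127.7∠42.3° Ω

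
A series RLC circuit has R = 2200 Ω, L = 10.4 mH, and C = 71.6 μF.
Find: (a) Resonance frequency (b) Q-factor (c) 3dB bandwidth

Step 1 — Resonance: ω₀ = 1/√(LC) = 1/√(0.0104·7.16e-05) = 1159 rad/s.
Step 2 — f₀ = ω₀/(2π) = 184.4 Hz.
Step 3 — Series Q: Q = ω₀L/R = 1159·0.0104/2200 = 0.005478.
Step 4 — Bandwidth: Δω = ω₀/Q = 2.115e+05 rad/s; BW = Δω/(2π) = 3.367e+04 Hz.

(a) f₀ = 184.4 Hz  (b) Q = 0.005478  (c) BW = 3.367e+04 Hz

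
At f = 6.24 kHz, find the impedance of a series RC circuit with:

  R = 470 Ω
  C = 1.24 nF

Step 1 — Angular frequency: ω = 2π·f = 2π·6240 = 3.921e+04 rad/s.
Step 2 — Component impedances:
  R: Z = R = 470 Ω
  C: Z = 1/(jωC) = -j/(ω·C) = 0 - j2.057e+04 Ω
Step 3 — Series combination: Z_total = R + C = 470 - j2.057e+04 Ω = 2.057e+04∠-88.7° Ω.

Z = 470 - j2.057e+04 Ω = 2.057e+04∠-88.7° Ω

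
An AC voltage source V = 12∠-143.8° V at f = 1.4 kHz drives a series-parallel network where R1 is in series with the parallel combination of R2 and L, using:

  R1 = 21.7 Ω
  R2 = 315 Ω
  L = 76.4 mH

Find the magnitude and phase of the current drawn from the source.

Step 1 — Angular frequency: ω = 2π·f = 2π·1400 = 8796 rad/s.
Step 2 — Component impedances:
  R1: Z = R = 21.7 Ω
  R2: Z = R = 315 Ω
  L: Z = jωL = j·8796·0.0764 = 0 + j672 Ω
Step 3 — Parallel branch: R2 || L = 1/(1/R2 + 1/L) = 258.3 + j121.1 Ω.
Step 4 — Series with R1: Z_total = R1 + (R2 || L) = 280 + j121.1 Ω = 305∠23.4° Ω.
Step 5 — Source phasor: V = 12∠-143.8° V = -9.684 - j7.087 V.
Step 6 — Ohm's law: I = V / Z_total = (-9.684 - j7.087) / (280 + j121.1) = -0.03836 - j0.008728 A.
Step 7 — Convert to polar: |I| = 0.03934 A, ∠I = -167.2°.

I = 0.03934∠-167.2° A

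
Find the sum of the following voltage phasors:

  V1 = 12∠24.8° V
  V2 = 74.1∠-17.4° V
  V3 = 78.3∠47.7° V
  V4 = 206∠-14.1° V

Step 1 — Convert each phasor to rectangular form:
  V1 = 12·(cos(24.8°) + j·sin(24.8°)) = 10.89 + j5.033 V
  V2 = 74.1·(cos(-17.4°) + j·sin(-17.4°)) = 70.71 - j22.16 V
  V3 = 78.3·(cos(47.7°) + j·sin(47.7°)) = 52.7 + j57.91 V
  V4 = 206·(cos(-14.1°) + j·sin(-14.1°)) = 199.8 - j50.18 V
Step 2 — Sum components: V_total = 334.1 - j9.397 V.
Step 3 — Convert to polar: |V_total| = 334.2 V, ∠V_total = -1.6°.

V_total = 334.2∠-1.6° V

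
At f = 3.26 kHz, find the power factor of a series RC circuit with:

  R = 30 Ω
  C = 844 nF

Step 1 — Angular frequency: ω = 2π·f = 2π·3260 = 2.048e+04 rad/s.
Step 2 — Component impedances:
  R: Z = R = 30 Ω
  C: Z = 1/(jωC) = -j/(ω·C) = 0 - j57.84 Ω
Step 3 — Series combination: Z_total = R + C = 30 - j57.84 Ω = 65.16∠-62.6° Ω.
Step 4 — Power factor: PF = cos(φ) = Re(Z)/|Z| = 30/65.16 = 0.4604.
Step 5 — Type: Im(Z) = -57.84 ⇒ leading (phase φ = -62.6°).

PF = 0.4604 (leading, φ = -62.6°)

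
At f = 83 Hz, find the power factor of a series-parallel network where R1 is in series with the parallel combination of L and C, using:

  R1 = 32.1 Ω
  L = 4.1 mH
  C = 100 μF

Step 1 — Angular frequency: ω = 2π·f = 2π·83 = 521.5 rad/s.
Step 2 — Component impedances:
  R1: Z = R = 32.1 Ω
  L: Z = jωL = j·521.5·0.0041 = 0 + j2.138 Ω
  C: Z = 1/(jωC) = -j/(ω·C) = 0 - j19.18 Ω
Step 3 — Parallel branch: L || C = 1/(1/L + 1/C) = 0 + j2.407 Ω.
Step 4 — Series with R1: Z_total = R1 + (L || C) = 32.1 + j2.407 Ω = 32.19∠4.3° Ω.
Step 5 — Power factor: PF = cos(φ) = Re(Z)/|Z| = 32.1/32.19 = 0.9972.
Step 6 — Type: Im(Z) = 2.407 ⇒ lagging (phase φ = 4.3°).

PF = 0.9972 (lagging, φ = 4.3°)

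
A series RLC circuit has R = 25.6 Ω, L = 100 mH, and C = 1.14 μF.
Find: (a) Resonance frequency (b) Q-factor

Step 1 — Resonance condition Im(Z)=0 gives ω₀ = 1/√(LC).
Step 2 — ω₀ = 1/√(0.1·1.14e-06) = 2962 rad/s.
Step 3 — f₀ = ω₀/(2π) = 471.4 Hz.
Step 4 — Series Q: Q = ω₀L/R = 2962·0.1/25.6 = 11.57.

(a) f₀ = 471.4 Hz  (b) Q = 11.57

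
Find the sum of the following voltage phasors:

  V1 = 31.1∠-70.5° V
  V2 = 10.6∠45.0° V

Step 1 — Convert each phasor to rectangular form:
  V1 = 31.1·(cos(-70.5°) + j·sin(-70.5°)) = 10.38 - j29.32 V
  V2 = 10.6·(cos(45.0°) + j·sin(45.0°)) = 7.495 + j7.495 V
Step 2 — Sum components: V_total = 17.88 - j21.82 V.
Step 3 — Convert to polar: |V_total| = 28.21 V, ∠V_total = -50.7°.

V_total = 28.21∠-50.7° V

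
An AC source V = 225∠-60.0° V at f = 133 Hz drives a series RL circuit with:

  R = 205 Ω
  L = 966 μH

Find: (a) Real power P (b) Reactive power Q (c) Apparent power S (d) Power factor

Step 1 — Angular frequency: ω = 2π·f = 2π·133 = 835.7 rad/s.
Step 2 — Component impedances:
  R: Z = R = 205 Ω
  L: Z = jωL = j·835.7·0.000966 = 0 + j0.8073 Ω
Step 3 — Series combination: Z_total = R + L = 205 + j0.8073 Ω = 205∠0.2° Ω.
Step 4 — Source phasor: V = 225∠-60.0° V = 112.5 - j194.9 V.
Step 5 — Current: I = V / Z = 0.545 - j0.9527 A = 1.098∠-60.2° A.
Step 6 — Complex power: S = V·I* = 246.9 + j0.9724 VA.
Step 7 — Real power: P = Re(S) = 246.9 W.
Step 8 — Reactive power: Q = Im(S) = 0.9724 VAR.
Step 9 — Apparent power: |S| = 246.9 VA.
Step 10 — Power factor: PF = P/|S| = 1 (lagging).

(a) P = 246.9 W  (b) Q = 0.9724 VAR  (c) S = 246.9 VA  (d) PF = 1 (lagging)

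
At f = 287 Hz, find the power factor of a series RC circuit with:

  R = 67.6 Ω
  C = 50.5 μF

Step 1 — Angular frequency: ω = 2π·f = 2π·287 = 1803 rad/s.
Step 2 — Component impedances:
  R: Z = R = 67.6 Ω
  C: Z = 1/(jωC) = -j/(ω·C) = 0 - j10.98 Ω
Step 3 — Series combination: Z_total = R + C = 67.6 - j10.98 Ω = 68.49∠-9.2° Ω.
Step 4 — Power factor: PF = cos(φ) = Re(Z)/|Z| = 67.6/68.486 = 0.9871.
Step 5 — Type: Im(Z) = -10.98 ⇒ leading (phase φ = -9.2°).

PF = 0.9871 (leading, φ = -9.2°)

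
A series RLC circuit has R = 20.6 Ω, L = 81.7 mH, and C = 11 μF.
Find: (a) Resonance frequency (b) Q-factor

Step 1 — Resonance condition Im(Z)=0 gives ω₀ = 1/√(LC).
Step 2 — ω₀ = 1/√(0.0817·1.1e-05) = 1055 rad/s.
Step 3 — f₀ = ω₀/(2π) = 167.9 Hz.
Step 4 — Series Q: Q = ω₀L/R = 1055·0.0817/20.6 = 4.184.

(a) f₀ = 167.9 Hz  (b) Q = 4.184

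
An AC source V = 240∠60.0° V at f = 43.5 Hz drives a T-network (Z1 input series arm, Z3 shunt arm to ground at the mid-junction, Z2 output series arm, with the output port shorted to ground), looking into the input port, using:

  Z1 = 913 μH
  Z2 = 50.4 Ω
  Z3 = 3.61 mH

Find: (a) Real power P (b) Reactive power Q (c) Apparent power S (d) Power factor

Step 1 — Angular frequency: ω = 2π·f = 2π·43.5 = 273.3 rad/s.
Step 2 — Component impedances:
  Z1: Z = jωL = j·273.3·0.000913 = 0 + j0.2495 Ω
  Z2: Z = R = 50.4 Ω
  Z3: Z = jωL = j·273.3·0.00361 = 0 + j0.9867 Ω
Step 3 — With the output port shorted to ground, the output series arm Z2 runs from the junction to ground; the shunt arm Z3 also runs from the junction to ground. They appear in parallel: Z3 || Z2 = 0.01931 + j0.9863 Ω.
Step 4 — Series with input arm Z1: Z_in = Z1 + (Z3 || Z2) = 0.01931 + j1.236 Ω = 1.236∠89.1° Ω.
Step 5 — Source phasor: V = 240∠60.0° V = 120 + j207.8 V.
Step 6 — Current: I = V / Z = 169.7 - j94.45 A = 194.2∠-29.1° A.
Step 7 — Complex power: S = V·I* = 728 + j4.66e+04 VA.
Step 8 — Real power: P = Re(S) = 728 W.
Step 9 — Reactive power: Q = Im(S) = 4.66e+04 VAR.
Step 10 — Apparent power: |S| = 4.66e+04 VA.
Step 11 — Power factor: PF = P/|S| = 0.01562 (lagging).

(a) P = 728 W  (b) Q = 4.66e+04 VAR  (c) S = 4.66e+04 VA  (d) PF = 0.01562 (lagging)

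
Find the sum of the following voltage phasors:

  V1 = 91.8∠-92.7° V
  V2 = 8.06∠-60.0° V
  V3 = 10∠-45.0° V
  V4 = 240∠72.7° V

Step 1 — Convert each phasor to rectangular form:
  V1 = 91.8·(cos(-92.7°) + j·sin(-92.7°)) = -4.324 - j91.7 V
  V2 = 8.06·(cos(-60.0°) + j·sin(-60.0°)) = 4.03 - j6.98 V
  V3 = 10·(cos(-45.0°) + j·sin(-45.0°)) = 7.071 - j7.071 V
  V4 = 240·(cos(72.7°) + j·sin(72.7°)) = 71.37 + j229.1 V
Step 2 — Sum components: V_total = 78.15 + j123.4 V.
Step 3 — Convert to polar: |V_total| = 146.1 V, ∠V_total = 57.7°.

V_total = 146.1∠57.7° V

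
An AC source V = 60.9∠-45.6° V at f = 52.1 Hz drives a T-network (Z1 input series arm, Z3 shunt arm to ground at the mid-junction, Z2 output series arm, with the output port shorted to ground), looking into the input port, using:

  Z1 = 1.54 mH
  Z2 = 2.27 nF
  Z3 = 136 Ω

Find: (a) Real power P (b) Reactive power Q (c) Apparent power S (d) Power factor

Step 1 — Angular frequency: ω = 2π·f = 2π·52.1 = 327.4 rad/s.
Step 2 — Component impedances:
  Z1: Z = jωL = j·327.4·0.00154 = 0 + j0.5041 Ω
  Z2: Z = 1/(jωC) = -j/(ω·C) = 0 - j1.346e+06 Ω
  Z3: Z = R = 136 Ω
Step 3 — With the output port shorted to ground, the output series arm Z2 runs from the junction to ground; the shunt arm Z3 also runs from the junction to ground. They appear in parallel: Z3 || Z2 = 136 - j0.01374 Ω.
Step 4 — Series with input arm Z1: Z_in = Z1 + (Z3 || Z2) = 136 + j0.4904 Ω = 136∠0.2° Ω.
Step 5 — Source phasor: V = 60.9∠-45.6° V = 42.61 - j43.51 V.
Step 6 — Current: I = V / Z = 0.3121 - j0.3211 A = 0.4478∠-45.8° A.
Step 7 — Complex power: S = V·I* = 27.27 + j0.09833 VA.
Step 8 — Real power: P = Re(S) = 27.27 W.
Step 9 — Reactive power: Q = Im(S) = 0.09833 VAR.
Step 10 — Apparent power: |S| = 27.27 VA.
Step 11 — Power factor: PF = P/|S| = 1 (lagging).

(a) P = 27.27 W  (b) Q = 0.09833 VAR  (c) S = 27.27 VA  (d) PF = 1 (lagging)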